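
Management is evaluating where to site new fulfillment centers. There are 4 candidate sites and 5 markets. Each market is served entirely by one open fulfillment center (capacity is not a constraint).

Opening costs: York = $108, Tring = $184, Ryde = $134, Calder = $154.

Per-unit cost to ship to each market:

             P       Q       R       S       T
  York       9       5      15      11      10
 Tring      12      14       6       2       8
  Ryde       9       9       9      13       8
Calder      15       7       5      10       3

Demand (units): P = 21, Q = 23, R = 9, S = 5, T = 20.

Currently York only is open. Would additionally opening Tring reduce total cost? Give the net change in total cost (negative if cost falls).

No — net change +18 (cost rises by 18).

Current service cost with {York}: 694.
Adding Tring: each market re-picks its cheapest; new service cost 528, saving 166.
Extra fixed cost: 184. Net change = 184 − 166 = 18.
(Totals: 802 → 820.)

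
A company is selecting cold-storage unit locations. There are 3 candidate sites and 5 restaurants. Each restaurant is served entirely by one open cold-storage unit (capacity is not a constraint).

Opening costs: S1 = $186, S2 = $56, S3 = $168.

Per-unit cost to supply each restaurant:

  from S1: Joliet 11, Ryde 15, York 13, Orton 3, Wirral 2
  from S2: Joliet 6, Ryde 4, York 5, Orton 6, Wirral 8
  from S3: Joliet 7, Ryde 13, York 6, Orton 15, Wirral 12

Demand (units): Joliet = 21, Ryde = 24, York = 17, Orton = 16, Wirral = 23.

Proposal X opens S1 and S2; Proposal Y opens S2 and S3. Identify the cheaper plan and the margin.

Proposal X is cheaper by 168.

Proposal X: {S1, S2}: Joliet→S2 6·21=126, Ryde→S2 4·24=96, York→S2 5·17=85, Orton→S1 3·16=48, Wirral→S1 2·23=46. Service 401; fixed 242; total 643.
Proposal Y: {S2, S3}: Joliet→S2 6·21=126, Ryde→S2 4·24=96, York→S2 5·17=85, Orton→S2 6·16=96, Wirral→S2 8·23=184. Service 587; fixed 224; total 811.
Difference: |643 − 811| = 168.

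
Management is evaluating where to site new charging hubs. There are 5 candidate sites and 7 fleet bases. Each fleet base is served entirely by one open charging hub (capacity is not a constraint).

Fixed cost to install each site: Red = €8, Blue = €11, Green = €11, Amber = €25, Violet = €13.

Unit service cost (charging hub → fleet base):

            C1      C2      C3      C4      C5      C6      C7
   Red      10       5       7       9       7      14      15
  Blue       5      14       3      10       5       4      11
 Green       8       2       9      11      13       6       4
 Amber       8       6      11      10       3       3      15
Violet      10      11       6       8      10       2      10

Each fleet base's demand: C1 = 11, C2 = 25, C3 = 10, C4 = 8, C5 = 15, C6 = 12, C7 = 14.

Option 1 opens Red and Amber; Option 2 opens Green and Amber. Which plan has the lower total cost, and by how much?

Option 1: {Red, Amber}: C1→Amber 8·11=88, C2→Red 5·25=125, C3→Red 7·10=70, C4→Red 9·8=72, C5→Amber 3·15=45, C6→Amber 3·12=36, C7→Red 15·14=210. Service 646; fixed 33; total 679.
Option 2: {Green, Amber}: C1→Green 8·11=88, C2→Green 2·25=50, C3→Green 9·10=90, C4→Amber 10·8=80, C5→Amber 3·15=45, C6→Amber 3·12=36, C7→Green 4·14=56. Service 445; fixed 36; total 481.
Difference: |679 − 481| = 198.

Option 2 is cheaper by 198.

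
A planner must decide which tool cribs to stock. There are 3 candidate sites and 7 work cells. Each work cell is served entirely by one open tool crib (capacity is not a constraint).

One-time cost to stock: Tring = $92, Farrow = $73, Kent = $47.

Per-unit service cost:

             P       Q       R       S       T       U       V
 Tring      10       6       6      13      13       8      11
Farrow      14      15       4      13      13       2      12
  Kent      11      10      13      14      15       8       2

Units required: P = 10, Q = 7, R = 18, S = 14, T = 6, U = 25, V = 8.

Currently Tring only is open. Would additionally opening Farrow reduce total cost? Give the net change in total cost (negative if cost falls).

Current service cost with {Tring}: 798.
Adding Farrow: each work cell re-picks its cheapest; new service cost 612, saving 186.
Extra fixed cost: 73. Net change = 73 − 186 = -113.
(Totals: 890 → 777.)

Yes — net change −113 (cost falls by 113).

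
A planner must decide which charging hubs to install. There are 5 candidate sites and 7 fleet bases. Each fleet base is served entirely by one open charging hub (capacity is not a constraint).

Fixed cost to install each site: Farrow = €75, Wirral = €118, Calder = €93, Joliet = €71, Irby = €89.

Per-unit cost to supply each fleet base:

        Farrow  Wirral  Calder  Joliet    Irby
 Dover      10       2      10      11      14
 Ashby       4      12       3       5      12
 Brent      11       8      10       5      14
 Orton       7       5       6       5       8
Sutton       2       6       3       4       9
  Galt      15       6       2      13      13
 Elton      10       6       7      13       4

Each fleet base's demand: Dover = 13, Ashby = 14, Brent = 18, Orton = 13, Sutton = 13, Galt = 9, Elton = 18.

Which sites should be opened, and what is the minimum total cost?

Open Wirral and Calder; minimum total cost 653.

For any fixed open set, each fleet base goes to its cheapest open site; total = fixed + service.
{Wirral, Calder}: Dover→Wirral 2·13=26, Ashby→Calder 3·14=42, Brent→Wirral 8·18=144, Orton→Wirral 5·13=65, Sutton→Calder 3·13=39, Galt→Calder 2·9=18, Elton→Wirral 6·18=108. Service 442; fixed 211; total 653.
{Wirral, Joliet}: service 465 + fixed 189 = 654
{Wirral, Calder, Joliet}: service 388 + fixed 282 = 670
{Farrow, Wirral, Calder, Joliet, Irby}: service 339 + fixed 446 = 785
No other subset beats 653.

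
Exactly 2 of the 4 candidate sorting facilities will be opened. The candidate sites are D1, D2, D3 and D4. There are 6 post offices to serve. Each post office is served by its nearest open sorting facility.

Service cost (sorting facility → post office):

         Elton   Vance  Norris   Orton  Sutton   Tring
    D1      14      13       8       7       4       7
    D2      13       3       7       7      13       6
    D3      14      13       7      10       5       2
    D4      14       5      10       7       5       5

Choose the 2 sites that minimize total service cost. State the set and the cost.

With exactly 2 open, each post office uses its cheapest among the chosen.
{D2, D3}: Elton→D2 13, Vance→D2 3, Norris→D2 7, Orton→D2 7, Sutton→D3 5, Tring→D3 2. Service cost 37.
{D1, D2}: service cost 40
{D2, D4}: service cost 40
Among all 6 size-2 choices, {D2, D3} is lowest.

Choose D2 and D3; total service cost 37.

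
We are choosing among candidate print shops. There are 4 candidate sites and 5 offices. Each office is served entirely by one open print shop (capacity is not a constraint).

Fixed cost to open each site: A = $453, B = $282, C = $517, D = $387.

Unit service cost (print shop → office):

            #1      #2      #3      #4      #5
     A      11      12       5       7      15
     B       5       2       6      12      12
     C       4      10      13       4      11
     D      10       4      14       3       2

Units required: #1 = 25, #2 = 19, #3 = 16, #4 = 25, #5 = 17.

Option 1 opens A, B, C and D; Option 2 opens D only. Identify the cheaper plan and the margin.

Option 2 is cheaper by 920.

Option 1: {A, B, C, D}: #1→C 4·25=100, #2→B 2·19=38, #3→A 5·16=80, #4→D 3·25=75, #5→D 2·17=34. Service 327; fixed 1639; total 1966.
Option 2: {D}: #1→D 10·25=250, #2→D 4·19=76, #3→D 14·16=224, #4→D 3·25=75, #5→D 2·17=34. Service 659; fixed 387; total 1046.
Difference: |1966 − 1046| = 920.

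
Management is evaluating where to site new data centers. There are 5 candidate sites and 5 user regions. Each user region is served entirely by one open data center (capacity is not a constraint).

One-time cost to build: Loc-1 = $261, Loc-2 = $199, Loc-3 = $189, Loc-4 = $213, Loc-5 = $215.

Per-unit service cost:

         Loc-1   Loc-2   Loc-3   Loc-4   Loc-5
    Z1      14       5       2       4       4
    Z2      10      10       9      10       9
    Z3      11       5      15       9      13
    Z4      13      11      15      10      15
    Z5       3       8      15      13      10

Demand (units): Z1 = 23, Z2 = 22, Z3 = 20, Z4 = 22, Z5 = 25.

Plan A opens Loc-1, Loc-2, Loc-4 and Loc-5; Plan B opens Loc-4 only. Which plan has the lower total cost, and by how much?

Plan B is cheaper by 323.

Plan A: {Loc-1, Loc-2, Loc-4, Loc-5}: Z1→Loc-4 4·23=92, Z2→Loc-5 9·22=198, Z3→Loc-2 5·20=100, Z4→Loc-4 10·22=220, Z5→Loc-1 3·25=75. Service 685; fixed 888; total 1573.
Plan B: {Loc-4}: Z1→Loc-4 4·23=92, Z2→Loc-4 10·22=220, Z3→Loc-4 9·20=180, Z4→Loc-4 10·22=220, Z5→Loc-4 13·25=325. Service 1037; fixed 213; total 1250.
Difference: |1573 − 1250| = 323.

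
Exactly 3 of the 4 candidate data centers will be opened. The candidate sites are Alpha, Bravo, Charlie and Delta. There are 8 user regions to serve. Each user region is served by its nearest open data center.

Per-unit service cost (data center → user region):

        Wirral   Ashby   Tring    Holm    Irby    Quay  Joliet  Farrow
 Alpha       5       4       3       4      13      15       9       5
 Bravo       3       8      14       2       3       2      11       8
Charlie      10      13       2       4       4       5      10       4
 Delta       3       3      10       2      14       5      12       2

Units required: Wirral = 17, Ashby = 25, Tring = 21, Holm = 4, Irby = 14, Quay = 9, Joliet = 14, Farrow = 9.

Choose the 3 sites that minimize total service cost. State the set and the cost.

Choose Bravo, Charlie and Delta; total service cost 394.

With exactly 3 open, each user region uses its cheapest among the chosen.
{Bravo, Charlie, Delta}: Wirral→Bravo 3·17=51, Ashby→Delta 3·25=75, Tring→Charlie 2·21=42, Holm→Bravo 2·4=8, Irby→Bravo 3·14=42, Quay→Bravo 2·9=18, Joliet→Charlie 10·14=140, Farrow→Delta 2·9=18. Service cost 394.
{Alpha, Bravo, Delta}: service cost 401
{Alpha, Charlie, Delta}: service cost 421
Among all 4 size-3 choices, {Bravo, Charlie, Delta} is lowest.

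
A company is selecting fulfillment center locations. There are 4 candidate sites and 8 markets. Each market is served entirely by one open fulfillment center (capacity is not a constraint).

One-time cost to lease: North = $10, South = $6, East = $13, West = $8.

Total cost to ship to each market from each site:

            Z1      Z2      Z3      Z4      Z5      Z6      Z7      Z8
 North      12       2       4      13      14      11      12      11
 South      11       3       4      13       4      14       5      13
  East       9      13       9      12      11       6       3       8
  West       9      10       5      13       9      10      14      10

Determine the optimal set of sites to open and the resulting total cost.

Open South and East; minimum total cost 68.

For any fixed open set, each market goes to its cheapest open site; total = fixed + service.
{South, East}: Z1→East 9, Z2→South 3, Z3→South 4, Z4→East 12, Z5→South 4, Z6→East 6, Z7→East 3, Z8→East 8. Service 49; fixed 19; total 68.
{South, West}: service 58 + fixed 14 = 72
{South}: service 67 + fixed 6 = 73
{North, South, East, West}: service 48 + fixed 37 = 85
No other subset beats 68.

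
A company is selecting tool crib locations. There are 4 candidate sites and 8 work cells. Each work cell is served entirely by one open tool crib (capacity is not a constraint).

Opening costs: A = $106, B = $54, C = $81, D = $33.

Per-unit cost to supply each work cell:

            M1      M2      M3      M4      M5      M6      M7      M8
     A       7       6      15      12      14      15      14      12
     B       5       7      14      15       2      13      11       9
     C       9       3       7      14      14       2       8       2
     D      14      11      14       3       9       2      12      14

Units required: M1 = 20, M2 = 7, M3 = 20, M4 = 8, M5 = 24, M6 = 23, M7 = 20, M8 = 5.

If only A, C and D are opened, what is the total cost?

Total cost: 977

Each work cell is assigned to its cheapest site among the open ones.
{A, C, D}: M1→A 7·20=140, M2→C 3·7=21, M3→C 7·20=140, M4→D 3·8=24, M5→D 9·24=216, M6→C 2·23=46, M7→C 8·20=160, M8→C 2·5=10. Service 757; fixed 220; total 977.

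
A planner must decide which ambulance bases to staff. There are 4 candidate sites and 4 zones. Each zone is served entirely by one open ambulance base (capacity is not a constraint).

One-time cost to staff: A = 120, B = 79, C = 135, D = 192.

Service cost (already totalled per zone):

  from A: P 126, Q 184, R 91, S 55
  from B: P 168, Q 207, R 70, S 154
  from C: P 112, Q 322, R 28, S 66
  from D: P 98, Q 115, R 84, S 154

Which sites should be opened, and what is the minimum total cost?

Open A only; minimum total cost 576.

For any fixed open set, each zone goes to its cheapest open site; total = fixed + service.
{A}: P→A 126, Q→A 184, R→A 91, S→A 55. Service 456; fixed 120; total 576.
{B, C}: service 413 + fixed 214 = 627
{A, B}: service 435 + fixed 199 = 634
{A, B, C, D}: P→D 98, Q→D 115, R→C 28, S→A 55. Service 296; fixed 526; total 822.
(All 15 nonempty subsets were checked; A only is lowest.)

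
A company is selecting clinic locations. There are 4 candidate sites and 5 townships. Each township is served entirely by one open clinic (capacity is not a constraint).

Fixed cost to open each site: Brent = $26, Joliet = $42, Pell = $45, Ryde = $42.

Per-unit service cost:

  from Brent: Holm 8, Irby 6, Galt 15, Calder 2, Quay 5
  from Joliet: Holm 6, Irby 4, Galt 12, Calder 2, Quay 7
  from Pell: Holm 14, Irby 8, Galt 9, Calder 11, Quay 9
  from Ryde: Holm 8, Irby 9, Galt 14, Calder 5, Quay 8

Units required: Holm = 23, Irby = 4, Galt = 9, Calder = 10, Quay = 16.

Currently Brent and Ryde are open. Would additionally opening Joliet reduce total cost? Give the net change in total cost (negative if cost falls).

Yes — net change −30 (cost falls by 30).

Current service cost with {Brent, Ryde}: 434.
Adding Joliet: each township re-picks its cheapest; new service cost 362, saving 72.
Extra fixed cost: 42. Net change = 42 − 72 = -30.
(Totals: 502 → 472.)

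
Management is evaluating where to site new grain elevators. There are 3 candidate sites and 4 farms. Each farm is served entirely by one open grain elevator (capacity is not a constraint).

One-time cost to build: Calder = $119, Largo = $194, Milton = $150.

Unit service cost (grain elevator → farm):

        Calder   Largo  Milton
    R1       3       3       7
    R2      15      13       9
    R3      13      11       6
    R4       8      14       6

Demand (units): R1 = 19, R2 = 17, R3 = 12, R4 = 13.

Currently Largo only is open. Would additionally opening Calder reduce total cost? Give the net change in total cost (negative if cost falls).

No — net change +41 (cost rises by 41).

Current service cost with {Largo}: 592.
Adding Calder: each farm re-picks its cheapest; new service cost 514, saving 78.
Extra fixed cost: 119. Net change = 119 − 78 = 41.
(Totals: 786 → 827.)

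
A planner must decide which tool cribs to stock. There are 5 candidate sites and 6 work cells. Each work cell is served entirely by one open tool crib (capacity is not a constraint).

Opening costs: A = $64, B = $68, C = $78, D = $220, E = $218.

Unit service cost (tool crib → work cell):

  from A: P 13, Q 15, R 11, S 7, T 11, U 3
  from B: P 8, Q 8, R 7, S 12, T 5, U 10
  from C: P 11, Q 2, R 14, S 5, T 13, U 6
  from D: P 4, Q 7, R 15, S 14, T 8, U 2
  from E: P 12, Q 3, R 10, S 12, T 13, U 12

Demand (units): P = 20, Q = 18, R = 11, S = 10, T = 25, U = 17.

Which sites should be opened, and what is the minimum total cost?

For any fixed open set, each work cell goes to its cheapest open site; total = fixed + service.
{B, C}: P→B 8·20=160, Q→C 2·18=36, R→B 7·11=77, S→C 5·10=50, T→B 5·25=125, U→C 6·17=102. Service 550; fixed 146; total 696.
{A, B, C}: P→B 8·20=160, Q→C 2·18=36, R→B 7·11=77, S→C 5·10=50, T→B 5·25=125, U→A 3·17=51. Service 499; fixed 210; total 709.
{A, B}: service 627 + fixed 132 = 759
{A, B, C, D, E}: P→D 4·20=80, Q→C 2·18=36, R→B 7·11=77, S→C 5·10=50, T→B 5·25=125, U→D 2·17=34. Service 402; fixed 648; total 1050.
No other subset beats 696.

Open B and C; minimum total cost 696.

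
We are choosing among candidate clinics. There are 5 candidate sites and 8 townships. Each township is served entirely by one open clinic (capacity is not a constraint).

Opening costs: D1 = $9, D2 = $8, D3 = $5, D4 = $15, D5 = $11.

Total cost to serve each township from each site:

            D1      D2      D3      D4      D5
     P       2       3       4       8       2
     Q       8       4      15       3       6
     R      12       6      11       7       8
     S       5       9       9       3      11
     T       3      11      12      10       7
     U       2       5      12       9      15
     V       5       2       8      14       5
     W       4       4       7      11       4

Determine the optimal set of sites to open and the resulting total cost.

Open D1 and D2; minimum total cost 45.

For any fixed open set, each township goes to its cheapest open site; total = fixed + service.
{D1, D2}: P→D1 2, Q→D2 4, R→D2 6, S→D1 5, T→D1 3, U→D1 2, V→D2 2, W→D1 4. Service 28; fixed 17; total 45.
{D1}: service 41 + fixed 9 = 50
{D1, D2, D3}: P→D1 2, Q→D2 4, R→D2 6, S→D1 5, T→D1 3, U→D1 2, V→D2 2, W→D1 4. Service 28; fixed 22; total 50.
{D1, D2, D3, D4, D5}: service 25 + fixed 48 = 73
No other subset beats 45.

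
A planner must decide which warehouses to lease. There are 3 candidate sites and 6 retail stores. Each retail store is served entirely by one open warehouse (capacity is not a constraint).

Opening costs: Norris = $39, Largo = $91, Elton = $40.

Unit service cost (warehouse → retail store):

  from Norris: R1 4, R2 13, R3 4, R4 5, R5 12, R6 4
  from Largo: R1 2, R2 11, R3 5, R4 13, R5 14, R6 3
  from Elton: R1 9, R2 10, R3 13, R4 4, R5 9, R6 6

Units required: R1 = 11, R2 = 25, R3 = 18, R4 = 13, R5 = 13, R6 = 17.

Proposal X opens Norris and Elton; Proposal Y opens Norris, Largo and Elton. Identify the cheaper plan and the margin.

Proposal X is cheaper by 52.

Proposal X: {Norris, Elton}: R1→Norris 4·11=44, R2→Elton 10·25=250, R3→Norris 4·18=72, R4→Elton 4·13=52, R5→Elton 9·13=117, R6→Norris 4·17=68. Service 603; fixed 79; total 682.
Proposal Y: {Norris, Largo, Elton}: R1→Largo 2·11=22, R2→Elton 10·25=250, R3→Norris 4·18=72, R4→Elton 4·13=52, R5→Elton 9·13=117, R6→Largo 3·17=51. Service 564; fixed 170; total 734.
Difference: |682 − 734| = 52.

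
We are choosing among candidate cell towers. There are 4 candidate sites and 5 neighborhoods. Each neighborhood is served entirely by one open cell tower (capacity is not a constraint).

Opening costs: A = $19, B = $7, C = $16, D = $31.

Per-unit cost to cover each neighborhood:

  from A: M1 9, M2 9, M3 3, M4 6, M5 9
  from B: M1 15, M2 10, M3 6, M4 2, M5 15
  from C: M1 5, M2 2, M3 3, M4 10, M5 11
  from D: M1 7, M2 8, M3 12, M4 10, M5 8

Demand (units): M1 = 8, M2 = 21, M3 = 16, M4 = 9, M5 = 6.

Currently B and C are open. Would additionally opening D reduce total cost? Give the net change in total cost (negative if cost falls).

No — net change +13 (cost rises by 13).

Current service cost with {B, C}: 214.
Adding D: each neighborhood re-picks its cheapest; new service cost 196, saving 18.
Extra fixed cost: 31. Net change = 31 − 18 = 13.
(Totals: 237 → 250.)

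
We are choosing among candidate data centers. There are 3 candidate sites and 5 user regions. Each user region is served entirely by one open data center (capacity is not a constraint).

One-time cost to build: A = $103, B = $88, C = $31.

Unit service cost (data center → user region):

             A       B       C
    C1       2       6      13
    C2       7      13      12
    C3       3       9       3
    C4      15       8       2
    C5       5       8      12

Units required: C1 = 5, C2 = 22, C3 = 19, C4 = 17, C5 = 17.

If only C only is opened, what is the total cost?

Total cost: 655

Each user region is assigned to its cheapest site among the open ones.
{C}: C1→C 13·5=65, C2→C 12·22=264, C3→C 3·19=57, C4→C 2·17=34, C5→C 12·17=204. Service 624; fixed 31; total 655.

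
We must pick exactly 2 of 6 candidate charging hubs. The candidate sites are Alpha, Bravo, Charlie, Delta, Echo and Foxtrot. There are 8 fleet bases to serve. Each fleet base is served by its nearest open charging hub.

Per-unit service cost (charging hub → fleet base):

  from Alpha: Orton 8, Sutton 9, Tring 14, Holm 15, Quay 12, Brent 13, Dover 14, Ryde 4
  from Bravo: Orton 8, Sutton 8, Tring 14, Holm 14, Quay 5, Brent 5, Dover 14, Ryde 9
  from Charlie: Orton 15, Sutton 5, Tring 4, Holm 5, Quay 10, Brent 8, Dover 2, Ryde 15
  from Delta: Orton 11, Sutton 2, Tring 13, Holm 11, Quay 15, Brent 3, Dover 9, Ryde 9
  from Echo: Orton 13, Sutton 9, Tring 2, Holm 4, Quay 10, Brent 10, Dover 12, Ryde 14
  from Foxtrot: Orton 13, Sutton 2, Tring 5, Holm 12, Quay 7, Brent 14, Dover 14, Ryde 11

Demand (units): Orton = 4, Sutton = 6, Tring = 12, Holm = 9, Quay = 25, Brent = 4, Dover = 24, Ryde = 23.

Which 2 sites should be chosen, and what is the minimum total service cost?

Choose Bravo and Charlie; total service cost 555.

With exactly 2 open, each fleet base uses its cheapest among the chosen.
{Bravo, Charlie}: Orton→Bravo 8·4=32, Sutton→Charlie 5·6=30, Tring→Charlie 4·12=48, Holm→Charlie 5·9=45, Quay→Bravo 5·25=125, Brent→Bravo 5·4=20, Dover→Charlie 2·24=48, Ryde→Bravo 9·23=207. Service cost 555.
{Alpha, Charlie}: service cost 577
{Charlie, Foxtrot}: service cost 665
Among all 15 size-2 choices, {Bravo, Charlie} is lowest.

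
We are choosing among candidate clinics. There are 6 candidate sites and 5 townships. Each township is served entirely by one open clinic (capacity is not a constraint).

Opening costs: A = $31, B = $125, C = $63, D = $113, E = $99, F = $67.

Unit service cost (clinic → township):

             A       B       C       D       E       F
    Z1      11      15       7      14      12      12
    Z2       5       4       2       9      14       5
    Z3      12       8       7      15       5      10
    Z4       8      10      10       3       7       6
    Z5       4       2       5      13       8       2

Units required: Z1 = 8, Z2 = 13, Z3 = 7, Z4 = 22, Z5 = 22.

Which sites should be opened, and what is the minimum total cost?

For any fixed open set, each township goes to its cheapest open site; total = fixed + service.
{C, F}: Z1→C 7·8=56, Z2→C 2·13=26, Z3→C 7·7=49, Z4→F 6·22=132, Z5→F 2·22=44. Service 307; fixed 130; total 437.
{A, C, F}: service 307 + fixed 161 = 468
{F}: service 407 + fixed 67 = 474
{A, B, C, D, E, F}: service 227 + fixed 498 = 725
No other subset beats 437.

Open C and F; minimum total cost 437.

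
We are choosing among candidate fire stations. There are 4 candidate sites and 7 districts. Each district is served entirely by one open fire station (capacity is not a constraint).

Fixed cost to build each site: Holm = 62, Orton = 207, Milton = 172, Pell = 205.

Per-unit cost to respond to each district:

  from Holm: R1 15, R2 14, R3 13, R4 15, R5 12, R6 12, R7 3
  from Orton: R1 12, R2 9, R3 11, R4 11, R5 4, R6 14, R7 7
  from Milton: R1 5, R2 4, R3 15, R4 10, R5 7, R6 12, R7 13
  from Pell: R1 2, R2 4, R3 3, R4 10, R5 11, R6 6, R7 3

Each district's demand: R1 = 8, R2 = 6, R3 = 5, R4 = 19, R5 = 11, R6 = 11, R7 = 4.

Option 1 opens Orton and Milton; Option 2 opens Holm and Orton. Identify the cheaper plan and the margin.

Option 1: {Orton, Milton}: R1→Milton 5·8=40, R2→Milton 4·6=24, R3→Orton 11·5=55, R4→Milton 10·19=190, R5→Orton 4·11=44, R6→Milton 12·11=132, R7→Orton 7·4=28. Service 513; fixed 379; total 892.
Option 2: {Holm, Orton}: R1→Orton 12·8=96, R2→Orton 9·6=54, R3→Orton 11·5=55, R4→Orton 11·19=209, R5→Orton 4·11=44, R6→Holm 12·11=132, R7→Holm 3·4=12. Service 602; fixed 269; total 871.
Difference: |892 − 871| = 21.

Option 2 is cheaper by 21.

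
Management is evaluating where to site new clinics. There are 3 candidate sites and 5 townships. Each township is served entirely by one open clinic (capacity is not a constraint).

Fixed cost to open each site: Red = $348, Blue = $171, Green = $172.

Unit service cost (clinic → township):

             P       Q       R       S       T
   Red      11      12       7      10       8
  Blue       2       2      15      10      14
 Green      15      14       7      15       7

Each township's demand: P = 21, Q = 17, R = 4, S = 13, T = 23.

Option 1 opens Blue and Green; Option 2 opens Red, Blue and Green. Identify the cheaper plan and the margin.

Option 1 is cheaper by 348.

Option 1: {Blue, Green}: P→Blue 2·21=42, Q→Blue 2·17=34, R→Green 7·4=28, S→Blue 10·13=130, T→Green 7·23=161. Service 395; fixed 343; total 738.
Option 2: {Red, Blue, Green}: P→Blue 2·21=42, Q→Blue 2·17=34, R→Red 7·4=28, S→Red 10·13=130, T→Green 7·23=161. Service 395; fixed 691; total 1086.
Difference: |738 − 1086| = 348.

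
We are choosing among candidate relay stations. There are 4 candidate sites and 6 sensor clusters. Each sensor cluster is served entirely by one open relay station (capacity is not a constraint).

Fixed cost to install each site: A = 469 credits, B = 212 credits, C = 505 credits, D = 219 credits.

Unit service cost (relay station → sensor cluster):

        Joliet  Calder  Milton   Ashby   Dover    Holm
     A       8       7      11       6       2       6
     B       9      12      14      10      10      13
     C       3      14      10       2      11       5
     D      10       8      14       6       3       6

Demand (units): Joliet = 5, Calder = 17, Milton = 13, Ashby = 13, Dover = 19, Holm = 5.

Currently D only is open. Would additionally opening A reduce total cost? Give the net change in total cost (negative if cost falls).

No — net change +384 (cost rises by 384).

Current service cost with {D}: 533.
Adding A: each sensor cluster re-picks its cheapest; new service cost 448, saving 85.
Extra fixed cost: 469. Net change = 469 − 85 = 384.
(Totals: 752 → 1136.)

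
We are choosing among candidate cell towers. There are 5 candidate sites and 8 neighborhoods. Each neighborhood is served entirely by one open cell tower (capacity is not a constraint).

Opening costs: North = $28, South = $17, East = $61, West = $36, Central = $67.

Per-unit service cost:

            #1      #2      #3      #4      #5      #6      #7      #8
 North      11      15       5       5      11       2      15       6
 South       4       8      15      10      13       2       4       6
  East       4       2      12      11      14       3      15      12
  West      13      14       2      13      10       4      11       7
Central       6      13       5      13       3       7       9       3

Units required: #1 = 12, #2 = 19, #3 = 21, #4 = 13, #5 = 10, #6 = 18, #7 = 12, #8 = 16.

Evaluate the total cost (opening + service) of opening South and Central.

Each neighborhood is assigned to its cheapest site among the open ones.
{South, Central}: #1→South 4·12=48, #2→South 8·19=152, #3→Central 5·21=105, #4→South 10·13=130, #5→Central 3·10=30, #6→South 2·18=36, #7→South 4·12=48, #8→Central 3·16=48. Service 597; fixed 84; total 681.

Total cost: 681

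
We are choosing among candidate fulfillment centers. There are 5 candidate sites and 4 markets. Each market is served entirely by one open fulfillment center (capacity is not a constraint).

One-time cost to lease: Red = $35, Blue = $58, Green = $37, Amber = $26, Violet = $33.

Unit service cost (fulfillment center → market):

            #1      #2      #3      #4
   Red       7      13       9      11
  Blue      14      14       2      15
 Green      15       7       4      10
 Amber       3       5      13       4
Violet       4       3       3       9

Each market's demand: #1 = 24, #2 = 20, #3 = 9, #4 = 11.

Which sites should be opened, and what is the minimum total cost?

For any fixed open set, each market goes to its cheapest open site; total = fixed + service.
{Amber, Violet}: #1→Amber 3·24=72, #2→Violet 3·20=60, #3→Violet 3·9=27, #4→Amber 4·11=44. Service 203; fixed 59; total 262.
{Red, Amber, Violet}: #1→Amber 3·24=72, #2→Violet 3·20=60, #3→Violet 3·9=27, #4→Amber 4·11=44. Service 203; fixed 94; total 297.
{Green, Amber, Violet}: #1→Amber 3·24=72, #2→Violet 3·20=60, #3→Violet 3·9=27, #4→Amber 4·11=44. Service 203; fixed 96; total 299.
{Red, Blue, Green, Amber, Violet}: service 194 + fixed 189 = 383
No other subset beats 262.

Open Amber and Violet; minimum total cost 262.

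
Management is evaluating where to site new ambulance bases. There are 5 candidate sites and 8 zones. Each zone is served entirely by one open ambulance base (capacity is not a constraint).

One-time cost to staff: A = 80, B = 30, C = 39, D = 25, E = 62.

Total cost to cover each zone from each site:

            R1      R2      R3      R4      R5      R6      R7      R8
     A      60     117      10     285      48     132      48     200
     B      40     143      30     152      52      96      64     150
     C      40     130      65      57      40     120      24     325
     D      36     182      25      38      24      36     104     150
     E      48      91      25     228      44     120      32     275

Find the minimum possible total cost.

Minimum total cost: 519

For any fixed open set, each zone goes to its cheapest open site; total = fixed + service.
{D, E}: R1→D 36, R2→E 91, R3→D 25, R4→D 38, R5→D 24, R6→D 36, R7→E 32, R8→D 150. Service 432; fixed 87; total 519.
{C, D}: service 463 + fixed 64 = 527
{B, D, E}: service 432 + fixed 117 = 549
{A, B, C, D, E}: R1→D 36, R2→E 91, R3→A 10, R4→D 38, R5→D 24, R6→D 36, R7→C 24, R8→B 150. Service 409; fixed 236; total 645.
No other subset beats 519.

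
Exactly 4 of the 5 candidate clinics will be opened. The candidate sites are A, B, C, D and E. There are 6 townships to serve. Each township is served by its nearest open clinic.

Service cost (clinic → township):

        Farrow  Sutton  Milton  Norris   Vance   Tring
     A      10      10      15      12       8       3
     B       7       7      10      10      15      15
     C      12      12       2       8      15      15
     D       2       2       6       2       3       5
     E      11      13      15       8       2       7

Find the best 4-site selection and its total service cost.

Choose A, C, D and E; total service cost 13.

With exactly 4 open, each township uses its cheapest among the chosen.
{A, C, D, E}: Farrow→D 2, Sutton→D 2, Milton→C 2, Norris→D 2, Vance→E 2, Tring→A 3. Service cost 13.
{A, B, C, D}: service cost 14
{B, C, D, E}: service cost 15
Among all 5 size-4 choices, {A, C, D, E} is lowest.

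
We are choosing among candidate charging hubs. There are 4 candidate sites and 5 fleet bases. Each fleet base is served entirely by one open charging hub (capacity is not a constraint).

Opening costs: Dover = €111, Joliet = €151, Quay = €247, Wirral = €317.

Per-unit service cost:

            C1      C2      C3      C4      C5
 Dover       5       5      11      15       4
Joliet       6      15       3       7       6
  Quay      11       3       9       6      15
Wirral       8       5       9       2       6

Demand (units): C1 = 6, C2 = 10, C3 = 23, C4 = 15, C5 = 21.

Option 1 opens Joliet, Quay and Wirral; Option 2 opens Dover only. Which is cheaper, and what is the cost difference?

Option 2 is cheaper by 253.

Option 1: {Joliet, Quay, Wirral}: C1→Joliet 6·6=36, C2→Quay 3·10=30, C3→Joliet 3·23=69, C4→Wirral 2·15=30, C5→Joliet 6·21=126. Service 291; fixed 715; total 1006.
Option 2: {Dover}: C1→Dover 5·6=30, C2→Dover 5·10=50, C3→Dover 11·23=253, C4→Dover 15·15=225, C5→Dover 4·21=84. Service 642; fixed 111; total 753.
Difference: |1006 − 753| = 253.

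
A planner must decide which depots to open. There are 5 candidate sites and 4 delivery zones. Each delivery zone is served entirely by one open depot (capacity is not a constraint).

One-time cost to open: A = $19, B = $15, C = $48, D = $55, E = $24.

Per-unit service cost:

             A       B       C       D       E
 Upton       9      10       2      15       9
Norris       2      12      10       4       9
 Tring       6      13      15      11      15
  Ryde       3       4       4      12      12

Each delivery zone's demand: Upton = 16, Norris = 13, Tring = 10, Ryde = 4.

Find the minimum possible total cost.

For any fixed open set, each delivery zone goes to its cheapest open site; total = fixed + service.
{A, C}: Upton→C 2·16=32, Norris→A 2·13=26, Tring→A 6·10=60, Ryde→A 3·4=12. Service 130; fixed 67; total 197.
{A, B, C}: service 130 + fixed 82 = 212
{A, C, E}: service 130 + fixed 91 = 221
{A, B, C, D, E}: Upton→C 2·16=32, Norris→A 2·13=26, Tring→A 6·10=60, Ryde→A 3·4=12. Service 130; fixed 161; total 291.
No other subset beats 197.

Minimum total cost: 197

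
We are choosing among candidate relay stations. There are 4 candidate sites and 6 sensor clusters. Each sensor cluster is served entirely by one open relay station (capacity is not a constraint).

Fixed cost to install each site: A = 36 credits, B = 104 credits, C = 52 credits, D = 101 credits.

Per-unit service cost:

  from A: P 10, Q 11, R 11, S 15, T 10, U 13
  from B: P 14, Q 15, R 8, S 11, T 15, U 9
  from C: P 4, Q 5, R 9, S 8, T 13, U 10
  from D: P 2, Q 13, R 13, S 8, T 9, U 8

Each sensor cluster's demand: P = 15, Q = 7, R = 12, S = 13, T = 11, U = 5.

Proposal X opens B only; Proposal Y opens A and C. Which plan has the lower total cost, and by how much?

Proposal Y is cheaper by 313.

Proposal X: {B}: P→B 14·15=210, Q→B 15·7=105, R→B 8·12=96, S→B 11·13=143, T→B 15·11=165, U→B 9·5=45. Service 764; fixed 104; total 868.
Proposal Y: {A, C}: P→C 4·15=60, Q→C 5·7=35, R→C 9·12=108, S→C 8·13=104, T→A 10·11=110, U→C 10·5=50. Service 467; fixed 88; total 555.
Difference: |868 − 555| = 313.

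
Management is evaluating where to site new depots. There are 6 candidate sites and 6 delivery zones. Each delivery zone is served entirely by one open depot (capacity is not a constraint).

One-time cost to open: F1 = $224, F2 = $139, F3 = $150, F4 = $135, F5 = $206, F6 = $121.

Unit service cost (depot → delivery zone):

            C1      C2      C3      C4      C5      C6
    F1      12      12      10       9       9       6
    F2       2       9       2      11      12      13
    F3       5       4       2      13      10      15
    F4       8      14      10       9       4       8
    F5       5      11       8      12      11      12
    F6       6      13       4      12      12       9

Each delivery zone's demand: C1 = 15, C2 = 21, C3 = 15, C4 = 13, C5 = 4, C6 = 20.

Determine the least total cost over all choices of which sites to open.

Minimum total cost: 767

For any fixed open set, each delivery zone goes to its cheapest open site; total = fixed + service.
{F3, F4}: C1→F3 5·15=75, C2→F3 4·21=84, C3→F3 2·15=30, C4→F4 9·13=117, C5→F4 4·4=16, C6→F4 8·20=160. Service 482; fixed 285; total 767.
{F2, F4}: service 542 + fixed 274 = 816
{F1, F3}: service 462 + fixed 374 = 836
{F1, F2, F3, F4, F5, F6}: service 397 + fixed 975 = 1372
No other subset beats 767.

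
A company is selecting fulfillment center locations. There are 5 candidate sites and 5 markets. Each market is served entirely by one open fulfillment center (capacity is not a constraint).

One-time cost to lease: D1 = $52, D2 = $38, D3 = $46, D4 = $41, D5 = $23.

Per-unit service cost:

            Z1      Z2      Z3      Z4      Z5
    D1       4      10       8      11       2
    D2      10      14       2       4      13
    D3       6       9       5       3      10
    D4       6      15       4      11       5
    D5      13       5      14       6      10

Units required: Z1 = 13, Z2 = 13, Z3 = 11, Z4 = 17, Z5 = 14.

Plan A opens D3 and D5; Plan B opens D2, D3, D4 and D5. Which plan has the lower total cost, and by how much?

Plan B is cheaper by 24.

Plan A: {D3, D5}: Z1→D3 6·13=78, Z2→D5 5·13=65, Z3→D3 5·11=55, Z4→D3 3·17=51, Z5→D3 10·14=140. Service 389; fixed 69; total 458.
Plan B: {D2, D3, D4, D5}: Z1→D3 6·13=78, Z2→D5 5·13=65, Z3→D2 2·11=22, Z4→D3 3·17=51, Z5→D4 5·14=70. Service 286; fixed 148; total 434.
Difference: |458 − 434| = 24.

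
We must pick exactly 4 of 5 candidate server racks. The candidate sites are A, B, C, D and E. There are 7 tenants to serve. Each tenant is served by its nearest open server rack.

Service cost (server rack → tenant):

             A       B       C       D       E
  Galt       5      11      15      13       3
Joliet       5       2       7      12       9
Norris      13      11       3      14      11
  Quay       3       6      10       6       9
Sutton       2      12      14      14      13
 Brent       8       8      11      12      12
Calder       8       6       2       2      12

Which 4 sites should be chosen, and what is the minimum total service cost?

With exactly 4 open, each tenant uses its cheapest among the chosen.
{A, B, C, E}: Galt→E 3, Joliet→B 2, Norris→C 3, Quay→A 3, Sutton→A 2, Brent→A 8, Calder→C 2. Service cost 23.
{A, B, C, D}: service cost 25
{A, C, D, E}: service cost 26
Among all 5 size-4 choices, {A, B, C, E} is lowest.

Choose A, B, C and E; total service cost 23.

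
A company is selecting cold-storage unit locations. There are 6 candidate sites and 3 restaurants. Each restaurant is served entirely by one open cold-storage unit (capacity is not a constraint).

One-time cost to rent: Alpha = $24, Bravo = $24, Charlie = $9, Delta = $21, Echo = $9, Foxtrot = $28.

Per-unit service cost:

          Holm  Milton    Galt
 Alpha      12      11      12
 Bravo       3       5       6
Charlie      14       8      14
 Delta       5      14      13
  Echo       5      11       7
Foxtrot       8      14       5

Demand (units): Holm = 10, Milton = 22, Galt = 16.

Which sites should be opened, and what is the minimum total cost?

Open Bravo only; minimum total cost 260.

For any fixed open set, each restaurant goes to its cheapest open site; total = fixed + service.
{Bravo}: Holm→Bravo 3·10=30, Milton→Bravo 5·22=110, Galt→Bravo 6·16=96. Service 236; fixed 24; total 260.
{Bravo, Charlie}: service 236 + fixed 33 = 269
{Bravo, Echo}: service 236 + fixed 33 = 269
{Alpha, Bravo, Charlie, Delta, Echo, Foxtrot}: Holm→Bravo 3·10=30, Milton→Bravo 5·22=110, Galt→Foxtrot 5·16=80. Service 220; fixed 115; total 335.
No other subset beats 260.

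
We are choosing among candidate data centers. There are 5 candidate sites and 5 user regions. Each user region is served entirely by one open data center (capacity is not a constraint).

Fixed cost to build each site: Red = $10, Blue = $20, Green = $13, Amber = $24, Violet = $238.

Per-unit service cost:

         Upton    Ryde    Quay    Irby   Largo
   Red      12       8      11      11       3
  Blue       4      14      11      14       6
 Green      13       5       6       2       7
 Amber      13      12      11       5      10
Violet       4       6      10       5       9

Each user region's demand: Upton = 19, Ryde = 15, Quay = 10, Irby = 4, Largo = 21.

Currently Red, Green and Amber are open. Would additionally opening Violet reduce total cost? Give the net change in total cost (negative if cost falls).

Current service cost with {Red, Green, Amber}: 434.
Adding Violet: each user region re-picks its cheapest; new service cost 282, saving 152.
Extra fixed cost: 238. Net change = 238 − 152 = 86.
(Totals: 481 → 567.)

No — net change +86 (cost rises by 86).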